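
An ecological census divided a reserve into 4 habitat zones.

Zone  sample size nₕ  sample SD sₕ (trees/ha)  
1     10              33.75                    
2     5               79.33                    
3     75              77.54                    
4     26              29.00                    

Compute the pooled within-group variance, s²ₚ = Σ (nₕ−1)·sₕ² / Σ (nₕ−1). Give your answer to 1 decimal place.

4476.5

Degrees of freedom: 9 + 4 + 74 + 25 = 112.
Σ(nₕ−1)sₕ² = 9·1139.0625 + 4·6293.2489 + 74·6012.4516 + 25·841 = 501370.9765.
s²ₚ = 501370.9765 / 112 = 4476.527... → 4476.5.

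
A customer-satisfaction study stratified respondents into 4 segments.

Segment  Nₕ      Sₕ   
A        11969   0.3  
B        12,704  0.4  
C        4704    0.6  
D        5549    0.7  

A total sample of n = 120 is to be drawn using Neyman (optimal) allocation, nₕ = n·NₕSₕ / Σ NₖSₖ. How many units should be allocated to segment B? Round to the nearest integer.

Σ NₕSₕ = 11969·0.3 + 12704·0.4 + 4704·0.6 + 5549·0.7 = 15379.
Share for B: 5081.6/15379 = 0.33042.
n_B = 120 × 0.33042 = 39.651... → 40.

40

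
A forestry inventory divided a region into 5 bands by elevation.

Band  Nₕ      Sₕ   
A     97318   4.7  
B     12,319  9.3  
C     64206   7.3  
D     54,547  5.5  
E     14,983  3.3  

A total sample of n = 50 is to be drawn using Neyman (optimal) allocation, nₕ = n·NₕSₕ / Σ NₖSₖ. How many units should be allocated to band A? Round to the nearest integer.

A: NₕSₕ = 97318·4.7 = 457394.6
B: NₕSₕ = 12319·9.3 = 114566.7
C: NₕSₕ = 64206·7.3 = 468703.8
D: NₕSₕ = 54547·5.5 = 300008.5
E: NₕSₕ = 14983·3.3 = 49443.9
Σ NₕSₕ = 1390117.5.
n_A = 50·457394.6/1390117.5 = 16.452... → 16.

16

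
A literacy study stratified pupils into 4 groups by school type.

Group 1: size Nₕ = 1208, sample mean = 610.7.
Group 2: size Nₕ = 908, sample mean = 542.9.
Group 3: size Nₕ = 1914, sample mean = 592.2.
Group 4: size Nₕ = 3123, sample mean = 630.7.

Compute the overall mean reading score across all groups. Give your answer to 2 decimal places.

605.88

x̄_st = (Σ Nₕx̄ₕ) / (Σ Nₕ) = (1208·610.7 + 908·542.9 + 1914·592.2 + 3123·630.7) / 7153
= 4333825.7 / 7153 = 605.8753... → 605.88.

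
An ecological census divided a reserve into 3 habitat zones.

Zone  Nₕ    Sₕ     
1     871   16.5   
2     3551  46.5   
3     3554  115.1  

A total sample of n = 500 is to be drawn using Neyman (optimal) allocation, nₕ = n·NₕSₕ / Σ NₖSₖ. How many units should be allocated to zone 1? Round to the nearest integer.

12

Σ NₕSₕ = 871·16.5 + 3551·46.5 + 3554·115.1 = 588558.4.
Share for 1: 14371.5/588558.4 = 0.02442.
n_1 = 500 × 0.02442 = 12.209... → 12.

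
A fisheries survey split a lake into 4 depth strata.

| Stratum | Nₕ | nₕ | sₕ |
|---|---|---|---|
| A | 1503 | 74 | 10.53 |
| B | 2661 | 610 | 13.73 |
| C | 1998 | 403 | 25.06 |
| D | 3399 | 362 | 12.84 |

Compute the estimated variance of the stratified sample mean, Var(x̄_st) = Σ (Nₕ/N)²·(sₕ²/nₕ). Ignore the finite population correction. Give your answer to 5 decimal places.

0.18658

N = 9561; Wₕ = Nₕ/N.
stratum A: (1503/9561)²·10.53²/74 = 0.03702852
stratum B: (2661/9561)²·13.73²/610 = 0.02393836
stratum C: (1998/9561)²·25.06²/403 = 0.06805208
stratum D: (3399/9561)²·12.84²/362 = 0.05755952
Sum = 0.18657848 → 0.18658.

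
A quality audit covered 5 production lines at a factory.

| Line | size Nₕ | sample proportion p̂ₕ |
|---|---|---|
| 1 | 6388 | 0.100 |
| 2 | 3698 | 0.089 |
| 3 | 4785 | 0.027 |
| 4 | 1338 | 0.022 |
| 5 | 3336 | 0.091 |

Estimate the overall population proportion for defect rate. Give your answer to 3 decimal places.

0.073

Wₕ = Nₕ/N with N = 19545: 0.3268, 0.1892, 0.2448, 0.0685, 0.1707.
p̂_st = 0.3268·0.100 + 0.1892·0.089 + 0.2448·0.027 + 0.0685·0.022 + 0.1707·0.091 ≈ 0.07317... → 0.073.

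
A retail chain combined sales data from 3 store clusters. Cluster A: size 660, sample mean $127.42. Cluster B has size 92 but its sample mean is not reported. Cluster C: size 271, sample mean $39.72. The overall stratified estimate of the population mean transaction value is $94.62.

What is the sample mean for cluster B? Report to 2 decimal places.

Σ Nₕx̄ₕ = N·μ, so 92·x̄_B = 1023·94.62 − (660·127.42 + 271·39.72).
= 96796.26 − 94861.32 = 1934.94.
x̄_B = 1934.94 / 92 = 21.0320... → 21.03.

21.03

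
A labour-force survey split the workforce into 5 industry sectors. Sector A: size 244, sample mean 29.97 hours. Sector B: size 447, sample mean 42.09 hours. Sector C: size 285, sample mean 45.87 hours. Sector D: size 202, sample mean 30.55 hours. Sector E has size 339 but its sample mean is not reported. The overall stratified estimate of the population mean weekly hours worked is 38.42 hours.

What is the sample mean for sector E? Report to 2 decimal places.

38.09

Σ Nₕx̄ₕ = N·μ, so 339·x̄_E = 1517·38.42 − (244·29.97 + 447·42.09 + 285·45.87 + 202·30.55).
= 58283.14 − 45370.96 = 12912.18.
x̄_E = 12912.18 / 339 = 38.0890... → 38.09.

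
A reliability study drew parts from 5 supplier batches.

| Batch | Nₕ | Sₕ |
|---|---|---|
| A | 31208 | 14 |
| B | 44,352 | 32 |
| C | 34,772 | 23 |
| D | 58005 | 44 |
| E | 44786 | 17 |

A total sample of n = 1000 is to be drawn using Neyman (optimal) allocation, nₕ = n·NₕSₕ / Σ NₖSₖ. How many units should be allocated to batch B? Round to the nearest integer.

Σ NₕSₕ = 31208·14 + 44352·32 + 34772·23 + 58005·44 + 44786·17 = 5969514.
Share for B: 1419264/5969514 = 0.23775.
n_B = 1000 × 0.23775 = 237.752... → 238.

238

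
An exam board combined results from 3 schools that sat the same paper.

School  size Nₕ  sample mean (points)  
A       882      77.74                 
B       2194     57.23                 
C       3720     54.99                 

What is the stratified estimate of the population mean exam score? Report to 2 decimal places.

58.67

N = 882 + 2194 + 3720 = 6796.
Overall mean = Σ (Nₕ/N)·x̄ₕ — weight by population share, not a simple average.
Σ Nₕx̄ₕ = 882·77.74 + 2194·57.23 + 3720·54.99 = 68566.68 + 125562.62 + 204562.8 = 398692.1.
Divide by N: 398692.1 / 6796 = 58.6657... → 58.67.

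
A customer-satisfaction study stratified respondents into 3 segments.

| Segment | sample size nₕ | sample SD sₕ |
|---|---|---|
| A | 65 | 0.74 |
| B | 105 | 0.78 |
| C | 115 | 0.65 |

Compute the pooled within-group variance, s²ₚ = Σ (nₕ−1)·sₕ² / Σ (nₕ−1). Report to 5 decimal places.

0.51945

A: (65−1)·0.74² = 64·0.5476 = 35.0464
B: (105−1)·0.78² = 104·0.6084 = 63.2736
C: (115−1)·0.65² = 114·0.4225 = 48.165
Numerator = 146.485; denominator = Σ(nₕ−1) = 282.
s²ₚ = 146.485/282 = 0.5194504... → 0.51945.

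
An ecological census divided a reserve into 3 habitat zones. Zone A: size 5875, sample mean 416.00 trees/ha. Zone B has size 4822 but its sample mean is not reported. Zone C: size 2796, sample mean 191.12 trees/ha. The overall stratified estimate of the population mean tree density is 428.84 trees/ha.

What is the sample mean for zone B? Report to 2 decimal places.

N = 5875 + 4822 + 2796 = 13493.
Overall total = μ·N = 428.84·13493 = 5786338.12.
Subtract the known strata: 5875·416.00 + 2796·191.12 = 2978371.52.
Remaining total for zone B: 5786338.12 − 2978371.52 = 2807966.6.
Divide by its size: 2807966.6 / 4822 = 582.3241... → 582.32.

582.32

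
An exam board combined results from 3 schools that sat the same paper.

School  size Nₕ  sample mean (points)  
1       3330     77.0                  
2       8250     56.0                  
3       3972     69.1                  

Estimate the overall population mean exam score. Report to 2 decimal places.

x̄_st = (Σ Nₕx̄ₕ) / (Σ Nₕ) = (3330·77.0 + 8250·56.0 + 3972·69.1) / 15552
= 992875.2 / 15552 = 63.8423... → 63.84.

63.84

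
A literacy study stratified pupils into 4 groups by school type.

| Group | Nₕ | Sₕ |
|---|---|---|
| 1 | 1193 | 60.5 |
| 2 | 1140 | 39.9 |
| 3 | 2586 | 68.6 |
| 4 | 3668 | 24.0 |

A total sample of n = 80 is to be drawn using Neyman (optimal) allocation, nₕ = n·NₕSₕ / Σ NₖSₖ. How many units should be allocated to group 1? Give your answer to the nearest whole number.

15

1: NₕSₕ = 1193·60.5 = 72176.5
2: NₕSₕ = 1140·39.9 = 45486
3: NₕSₕ = 2586·68.6 = 177399.6
4: NₕSₕ = 3668·24.0 = 88032
Σ NₕSₕ = 383094.1.
n_1 = 80·72176.5/383094.1 = 15.072... → 15.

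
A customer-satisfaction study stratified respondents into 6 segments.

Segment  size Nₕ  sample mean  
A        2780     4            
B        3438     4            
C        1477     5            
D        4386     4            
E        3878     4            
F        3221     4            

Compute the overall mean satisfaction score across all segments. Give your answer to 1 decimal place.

x̄_st = (Σ Nₕx̄ₕ) / (Σ Nₕ) = (2780·4 + 3438·4 + 1477·5 + 4386·4 + 3878·4 + 3221·4) / 19180
= 78197 / 19180 = 4.077... → 4.1.

4.1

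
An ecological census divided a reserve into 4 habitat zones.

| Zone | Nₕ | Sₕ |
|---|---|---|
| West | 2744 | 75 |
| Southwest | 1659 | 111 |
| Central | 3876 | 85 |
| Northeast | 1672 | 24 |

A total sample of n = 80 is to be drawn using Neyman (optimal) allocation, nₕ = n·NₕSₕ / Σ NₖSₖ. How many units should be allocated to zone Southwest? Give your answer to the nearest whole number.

Σ NₕSₕ = 2744·75 + 1659·111 + 3876·85 + 1672·24 = 759537.
Share for Southwest: 184149/759537 = 0.24245.
n_Southwest = 80 × 0.24245 = 19.396... → 19.

19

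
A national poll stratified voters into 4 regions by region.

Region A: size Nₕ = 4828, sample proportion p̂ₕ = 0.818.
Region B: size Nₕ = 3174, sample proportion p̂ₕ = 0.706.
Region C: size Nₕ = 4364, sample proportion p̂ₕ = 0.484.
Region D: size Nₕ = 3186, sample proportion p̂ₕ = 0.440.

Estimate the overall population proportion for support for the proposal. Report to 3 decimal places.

N = 4828 + 3174 + 4364 + 3186 = 15552.
Overall proportion = Σ (Nₕ/N)·p̂ₕ.
Σ Nₕp̂ₕ = 3949.304 + 2240.844 + 2112.176 + 1401.84 = 9704.164.
9704.164 / 15552 = 0.62398... → 0.624.

0.624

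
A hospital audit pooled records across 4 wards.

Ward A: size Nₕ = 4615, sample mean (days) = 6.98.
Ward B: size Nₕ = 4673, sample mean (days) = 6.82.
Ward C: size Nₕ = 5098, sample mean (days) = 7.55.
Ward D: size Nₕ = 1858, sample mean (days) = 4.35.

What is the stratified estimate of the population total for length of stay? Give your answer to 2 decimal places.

110654.76

A: 4615·6.98 = 32212.7
B: 4673·6.82 = 31869.86
C: 5098·7.55 = 38489.9
D: 1858·4.35 = 8082.3
τ̂ = Σ Nₕx̄ₕ = 110654.76.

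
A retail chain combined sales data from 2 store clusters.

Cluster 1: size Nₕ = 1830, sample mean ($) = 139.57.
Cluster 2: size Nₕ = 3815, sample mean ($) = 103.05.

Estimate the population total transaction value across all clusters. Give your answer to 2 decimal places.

1: 1830·139.57 = 255413.1
2: 3815·103.05 = 393135.75
τ̂ = Σ Nₕx̄ₕ = 648548.85.

648548.85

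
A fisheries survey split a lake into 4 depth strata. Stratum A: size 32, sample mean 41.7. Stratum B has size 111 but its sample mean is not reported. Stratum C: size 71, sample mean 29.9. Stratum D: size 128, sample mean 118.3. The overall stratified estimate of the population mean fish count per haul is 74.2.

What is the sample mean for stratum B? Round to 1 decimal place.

N = 32 + 111 + 71 + 128 = 342.
Overall total = μ·N = 74.2·342 = 25376.4.
Subtract the known strata: 32·41.7 + 71·29.9 + 128·118.3 = 18599.7.
Remaining total for stratum B: 25376.4 − 18599.7 = 6776.7.
Divide by its size: 6776.7 / 111 = 61.051... → 61.1.

61.1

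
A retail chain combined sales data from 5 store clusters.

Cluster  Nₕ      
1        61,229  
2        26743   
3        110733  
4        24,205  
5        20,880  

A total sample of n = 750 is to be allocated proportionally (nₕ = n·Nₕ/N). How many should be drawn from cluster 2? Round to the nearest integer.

Share of cluster 2 = 26743/243790 = 0.10970.
Allocate 750 × 0.10970 = 82.273... → 82.

82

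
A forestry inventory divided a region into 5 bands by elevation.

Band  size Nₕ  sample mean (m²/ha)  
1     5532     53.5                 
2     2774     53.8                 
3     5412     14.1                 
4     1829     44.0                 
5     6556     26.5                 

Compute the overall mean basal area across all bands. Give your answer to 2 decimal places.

N = 22103; weights Wₕ = Nₕ/N = (0.2503, 0.1255, 0.2449, 0.0827, 0.2966).
x̄_st = Σ Wₕ·x̄ₕ = 0.2503·53.5 + 0.1255·53.8 + 0.2449·14.1 + 0.0827·44.0 + 0.2966·26.5 ≈ 35.0958...
→ 35.10.

35.10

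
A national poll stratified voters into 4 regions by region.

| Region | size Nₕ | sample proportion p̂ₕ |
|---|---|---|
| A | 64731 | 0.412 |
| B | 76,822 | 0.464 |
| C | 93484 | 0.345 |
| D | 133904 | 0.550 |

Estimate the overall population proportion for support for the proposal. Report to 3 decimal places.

0.456

N = 64731 + 76822 + 93484 + 133904 = 368941.
Overall proportion = Σ (Nₕ/N)·p̂ₕ.
Σ Nₕp̂ₕ = 26669.172 + 35645.408 + 32251.98 + 73647.2 = 168213.76.
168213.76 / 368941 = 0.45594... → 0.456.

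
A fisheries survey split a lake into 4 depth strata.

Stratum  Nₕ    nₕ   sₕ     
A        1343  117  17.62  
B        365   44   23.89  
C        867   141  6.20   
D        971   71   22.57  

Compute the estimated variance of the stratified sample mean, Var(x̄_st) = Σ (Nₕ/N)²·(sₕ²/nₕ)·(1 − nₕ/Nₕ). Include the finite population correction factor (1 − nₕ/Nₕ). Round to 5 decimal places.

N = 3546. Term for each stratum: Wₕ²sₕ²/nₕ·(1−nₕ/Nₕ).
Var(x̄_st) = 0.34746812 + 0.12086486 + 0.01364717 + 0.49864222 = 0.98062237 → 0.98062.

0.98062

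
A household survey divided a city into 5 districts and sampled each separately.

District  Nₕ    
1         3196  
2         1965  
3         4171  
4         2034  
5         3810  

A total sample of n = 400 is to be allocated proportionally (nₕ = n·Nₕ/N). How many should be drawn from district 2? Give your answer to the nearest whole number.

52

N = 3196 + 1965 + 4171 + 2034 + 3810 = 15176.
n_2 = 400·1965/15176 = 51.792... → 52.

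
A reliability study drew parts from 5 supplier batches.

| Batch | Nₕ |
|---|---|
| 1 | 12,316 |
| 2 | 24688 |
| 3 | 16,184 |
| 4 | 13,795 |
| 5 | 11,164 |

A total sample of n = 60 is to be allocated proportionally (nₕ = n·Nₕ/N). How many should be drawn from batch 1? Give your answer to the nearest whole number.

9

Share of batch 1 = 12316/78147 = 0.15760.
Allocate 60 × 0.15760 = 9.456... → 9.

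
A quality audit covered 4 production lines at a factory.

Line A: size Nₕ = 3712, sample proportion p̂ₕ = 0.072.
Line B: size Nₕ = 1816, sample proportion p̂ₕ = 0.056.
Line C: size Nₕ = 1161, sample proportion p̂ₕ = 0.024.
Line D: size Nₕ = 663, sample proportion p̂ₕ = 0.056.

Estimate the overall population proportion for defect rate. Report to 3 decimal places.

0.059

N = 3712 + 1816 + 1161 + 663 = 7352.
Overall proportion = Σ (Nₕ/N)·p̂ₕ.
Σ Nₕp̂ₕ = 267.264 + 101.696 + 27.864 + 37.128 = 433.952.
433.952 / 7352 = 0.05903... → 0.059.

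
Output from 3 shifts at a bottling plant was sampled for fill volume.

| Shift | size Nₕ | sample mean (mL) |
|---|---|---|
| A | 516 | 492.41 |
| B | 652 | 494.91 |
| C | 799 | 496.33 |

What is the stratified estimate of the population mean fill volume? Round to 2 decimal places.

494.83

x̄_st = (Σ Nₕx̄ₕ) / (Σ Nₕ) = (516·492.41 + 652·494.91 + 799·496.33) / 1967
= 973332.55 / 1967 = 494.8310... → 494.83.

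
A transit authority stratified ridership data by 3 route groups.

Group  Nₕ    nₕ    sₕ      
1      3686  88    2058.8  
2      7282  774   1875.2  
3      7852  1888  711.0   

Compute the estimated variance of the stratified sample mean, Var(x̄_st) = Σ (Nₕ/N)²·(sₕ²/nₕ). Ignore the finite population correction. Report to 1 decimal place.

2574.4

N = 18820; Wₕ = Nₕ/N.
group 1: (3686/18820)²·2058.8²/88 = 1847.6388
group 2: (7282/18820)²·1875.2²/774 = 680.1682
group 3: (7852/18820)²·711.0²/1888 = 46.6078
Sum = 2574.4148 → 2574.4.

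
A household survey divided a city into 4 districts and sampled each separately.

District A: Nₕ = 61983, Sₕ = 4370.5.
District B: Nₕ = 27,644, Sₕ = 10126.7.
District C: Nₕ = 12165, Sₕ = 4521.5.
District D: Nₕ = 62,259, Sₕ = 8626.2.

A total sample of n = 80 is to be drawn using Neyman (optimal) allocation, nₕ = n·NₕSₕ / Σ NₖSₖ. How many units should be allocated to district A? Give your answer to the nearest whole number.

19

A: NₕSₕ = 61983·4370.5 = 270896701.5
B: NₕSₕ = 27644·10126.7 = 279942494.8
C: NₕSₕ = 12165·4521.5 = 55004047.5
D: NₕSₕ = 62259·8626.2 = 537058585.8
Σ NₕSₕ = 1142901829.6.
n_A = 80·270896701.5/1142901829.6 = 18.962... → 19.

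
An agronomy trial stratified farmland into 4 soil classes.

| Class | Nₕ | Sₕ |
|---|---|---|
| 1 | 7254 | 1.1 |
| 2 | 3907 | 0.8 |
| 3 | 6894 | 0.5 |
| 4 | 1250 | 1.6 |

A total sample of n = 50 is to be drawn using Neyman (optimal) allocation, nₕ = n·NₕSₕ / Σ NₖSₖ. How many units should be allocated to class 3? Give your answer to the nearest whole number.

Σ NₕSₕ = 7254·1.1 + 3907·0.8 + 6894·0.5 + 1250·1.6 = 16552.
Share for 3: 3447/16552 = 0.20825.
n_3 = 50 × 0.20825 = 10.413... → 10.

10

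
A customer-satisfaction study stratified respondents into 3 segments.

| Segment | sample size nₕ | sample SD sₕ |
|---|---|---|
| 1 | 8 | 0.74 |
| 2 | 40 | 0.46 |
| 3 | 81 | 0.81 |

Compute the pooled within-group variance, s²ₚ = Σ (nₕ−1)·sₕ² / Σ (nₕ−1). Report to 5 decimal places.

1: (8−1)·0.74² = 7·0.5476 = 3.8332
2: (40−1)·0.46² = 39·0.2116 = 8.2524
3: (81−1)·0.81² = 80·0.6561 = 52.488
Numerator = 64.5736; denominator = Σ(nₕ−1) = 126.
s²ₚ = 64.5736/126 = 0.5124889... → 0.51249.

0.51249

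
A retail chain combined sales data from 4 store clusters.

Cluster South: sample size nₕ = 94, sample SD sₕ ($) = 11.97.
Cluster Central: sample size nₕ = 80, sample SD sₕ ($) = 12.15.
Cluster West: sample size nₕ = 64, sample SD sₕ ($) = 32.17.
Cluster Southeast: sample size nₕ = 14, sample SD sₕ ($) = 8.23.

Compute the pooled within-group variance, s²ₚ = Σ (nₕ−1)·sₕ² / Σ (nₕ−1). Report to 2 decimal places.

Degrees of freedom: 93 + 79 + 63 + 13 = 248.
Σ(nₕ−1)sₕ² = 93·143.2809 + 79·147.6225 + 63·1034.9089 + 13·67.7329 = 91067.0896.
s²ₚ = 91067.0896 / 248 = 367.2060... → 367.21.

367.21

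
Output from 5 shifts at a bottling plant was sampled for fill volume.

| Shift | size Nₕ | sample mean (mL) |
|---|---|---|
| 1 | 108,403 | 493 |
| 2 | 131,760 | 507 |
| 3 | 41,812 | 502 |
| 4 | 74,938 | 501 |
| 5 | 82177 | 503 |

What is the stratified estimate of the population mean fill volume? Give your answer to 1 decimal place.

N = 439090; weights Wₕ = Nₕ/N = (0.2469, 0.3001, 0.0952, 0.1707, 0.1872).
x̄_st = Σ Wₕ·x̄ₕ = 0.2469·493 + 0.3001·507 + 0.0952·502 + 0.1707·501 + 0.1872·503 ≈ 501.295...
→ 501.3.

501.3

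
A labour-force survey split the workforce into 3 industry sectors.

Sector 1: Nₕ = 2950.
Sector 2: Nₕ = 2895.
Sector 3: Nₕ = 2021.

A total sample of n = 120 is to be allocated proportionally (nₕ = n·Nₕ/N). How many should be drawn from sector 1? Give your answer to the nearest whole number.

N = 2950 + 2895 + 2021 = 7866.
n_1 = 120·2950/7866 = 45.004... → 45.

45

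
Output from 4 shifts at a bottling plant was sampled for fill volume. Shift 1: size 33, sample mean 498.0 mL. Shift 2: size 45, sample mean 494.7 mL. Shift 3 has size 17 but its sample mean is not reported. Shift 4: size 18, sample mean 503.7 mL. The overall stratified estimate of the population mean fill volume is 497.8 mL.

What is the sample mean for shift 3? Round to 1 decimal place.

499.4

N = 33 + 45 + 17 + 18 = 113.
Overall total = μ·N = 497.8·113 = 56251.4.
Subtract the known strata: 33·498.0 + 45·494.7 + 18·503.7 = 47762.1.
Remaining total for shift 3: 56251.4 − 47762.1 = 8489.3.
Divide by its size: 8489.3 / 17 = 499.371... → 499.4.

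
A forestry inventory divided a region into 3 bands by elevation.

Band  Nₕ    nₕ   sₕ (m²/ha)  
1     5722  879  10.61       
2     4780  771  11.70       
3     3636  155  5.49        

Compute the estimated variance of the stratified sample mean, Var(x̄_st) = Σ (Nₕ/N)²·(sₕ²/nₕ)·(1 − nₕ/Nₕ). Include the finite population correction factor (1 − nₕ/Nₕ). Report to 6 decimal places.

N = 14138. Term for each stratum: Wₕ²sₕ²/nₕ·(1−nₕ/Nₕ).
Var(x̄_st) = 0.017755310 + 0.017021795 + 0.012313030 = 0.047090134 → 0.047090.

0.047090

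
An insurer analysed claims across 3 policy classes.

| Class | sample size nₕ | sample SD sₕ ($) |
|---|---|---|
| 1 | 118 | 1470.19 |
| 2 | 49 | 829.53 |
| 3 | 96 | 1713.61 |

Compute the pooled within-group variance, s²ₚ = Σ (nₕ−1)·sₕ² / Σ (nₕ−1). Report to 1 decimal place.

Degrees of freedom: 117 + 48 + 95 = 260.
Σ(nₕ−1)sₕ² = 117·2161458.6361 + 48·688120.0209 + 95·2936459.2321 = 564884048.4764.
s²ₚ = 564884048.4764 / 260 = 2172630.956... → 2172631.0.

2172631.0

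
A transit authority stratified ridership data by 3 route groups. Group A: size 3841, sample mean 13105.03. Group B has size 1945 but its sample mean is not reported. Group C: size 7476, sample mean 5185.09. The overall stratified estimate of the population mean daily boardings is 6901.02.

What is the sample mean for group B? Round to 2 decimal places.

Σ Nₕx̄ₕ = N·μ, so 1945·x̄_B = 13262·6901.02 − (3841·13105.03 + 7476·5185.09).
= 91521327.24 − 89100153.07 = 2421174.17.
x̄_B = 2421174.17 / 1945 = 1244.8196... → 1244.82.

1244.82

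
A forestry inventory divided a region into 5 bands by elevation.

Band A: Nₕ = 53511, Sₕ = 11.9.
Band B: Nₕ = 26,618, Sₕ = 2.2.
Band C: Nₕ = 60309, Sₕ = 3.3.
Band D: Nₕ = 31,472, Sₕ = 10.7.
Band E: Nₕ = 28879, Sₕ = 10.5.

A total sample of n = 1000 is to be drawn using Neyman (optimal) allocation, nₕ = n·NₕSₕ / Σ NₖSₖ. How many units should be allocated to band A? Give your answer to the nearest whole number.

Σ NₕSₕ = 53511·11.9 + 26618·2.2 + 60309·3.3 + 31472·10.7 + 28879·10.5 = 1534340.1.
Share for A: 636780.9/1534340.1 = 0.41502.
n_A = 1000 × 0.41502 = 415.019... → 415.

415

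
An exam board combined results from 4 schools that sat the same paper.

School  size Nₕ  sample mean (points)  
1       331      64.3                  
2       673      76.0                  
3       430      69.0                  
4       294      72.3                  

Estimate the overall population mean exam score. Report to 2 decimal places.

x̄_st = (Σ Nₕx̄ₕ) / (Σ Nₕ) = (331·64.3 + 673·76.0 + 430·69.0 + 294·72.3) / 1728
= 123357.5 / 1728 = 71.3874... → 71.39.

71.39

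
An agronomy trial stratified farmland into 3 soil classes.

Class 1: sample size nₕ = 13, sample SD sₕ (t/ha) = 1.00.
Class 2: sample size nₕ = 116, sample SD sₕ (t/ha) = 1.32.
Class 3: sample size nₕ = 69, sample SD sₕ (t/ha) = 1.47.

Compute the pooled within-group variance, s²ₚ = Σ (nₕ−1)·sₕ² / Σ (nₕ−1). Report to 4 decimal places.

Degrees of freedom: 12 + 115 + 68 = 195.
Σ(nₕ−1)sₕ² = 12·1 + 115·1.7424 + 68·2.1609 = 359.3172.
s²ₚ = 359.3172 / 195 = 1.842652... → 1.8427.

1.8427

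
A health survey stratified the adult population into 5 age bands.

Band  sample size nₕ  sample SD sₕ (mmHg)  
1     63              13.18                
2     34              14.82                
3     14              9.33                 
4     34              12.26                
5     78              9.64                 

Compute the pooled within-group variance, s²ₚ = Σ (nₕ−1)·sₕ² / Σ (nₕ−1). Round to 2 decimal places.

1: (63−1)·13.18² = 62·173.7124 = 10770.1688
2: (34−1)·14.82² = 33·219.6324 = 7247.8692
3: (14−1)·9.33² = 13·87.0489 = 1131.6357
4: (34−1)·12.26² = 33·150.3076 = 4960.1508
5: (78−1)·9.64² = 77·92.9296 = 7155.5792
Numerator = 31265.4037; denominator = Σ(nₕ−1) = 218.
s²ₚ = 31265.4037/218 = 143.4193... → 143.42.

143.42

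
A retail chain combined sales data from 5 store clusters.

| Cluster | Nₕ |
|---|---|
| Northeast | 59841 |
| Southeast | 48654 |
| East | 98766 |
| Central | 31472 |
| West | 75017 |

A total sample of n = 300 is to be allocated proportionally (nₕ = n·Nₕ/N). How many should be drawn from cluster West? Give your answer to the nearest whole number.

Share of cluster West = 75017/313750 = 0.23910.
Allocate 300 × 0.23910 = 71.729... → 72.

72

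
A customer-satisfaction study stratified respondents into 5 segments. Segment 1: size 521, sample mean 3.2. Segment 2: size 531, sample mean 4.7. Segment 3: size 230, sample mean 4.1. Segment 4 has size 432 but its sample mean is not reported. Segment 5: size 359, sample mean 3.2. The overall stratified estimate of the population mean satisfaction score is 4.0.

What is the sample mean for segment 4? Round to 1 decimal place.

N = 521 + 531 + 230 + 432 + 359 = 2073.
Overall total = μ·N = 4.0·2073 = 8292.
Subtract the known strata: 521·3.2 + 531·4.7 + 230·4.1 + 359·3.2 = 6254.7.
Remaining total for segment 4: 8292 − 6254.7 = 2037.3.
Divide by its size: 2037.3 / 432 = 4.716... → 4.7.

4.7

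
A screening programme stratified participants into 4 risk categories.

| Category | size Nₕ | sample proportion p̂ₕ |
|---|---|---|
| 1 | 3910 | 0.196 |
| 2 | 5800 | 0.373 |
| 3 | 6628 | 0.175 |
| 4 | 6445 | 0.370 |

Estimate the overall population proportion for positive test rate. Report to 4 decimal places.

Wₕ = Nₕ/N with N = 22783: 0.1716, 0.2546, 0.2909, 0.2829.
p̂_st = 0.1716·0.196 + 0.2546·0.373 + 0.2909·0.175 + 0.2829·0.370 ≈ 0.284173... → 0.2842.

0.2842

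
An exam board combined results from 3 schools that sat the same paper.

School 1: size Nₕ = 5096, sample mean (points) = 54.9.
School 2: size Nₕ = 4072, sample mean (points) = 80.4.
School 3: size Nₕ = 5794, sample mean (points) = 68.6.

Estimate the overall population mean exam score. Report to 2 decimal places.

67.15

N = 5096 + 4072 + 5794 = 14962.
The stratified mean weights each stratum mean by its population share Nₕ/N.
Σ Nₕx̄ₕ = 5096·54.9 + 4072·80.4 + 5794·68.6 = 279770.4 + 327388.8 + 397468.4 = 1004627.6.
Divide by N: 1004627.6 / 14962 = 67.1453... → 67.15.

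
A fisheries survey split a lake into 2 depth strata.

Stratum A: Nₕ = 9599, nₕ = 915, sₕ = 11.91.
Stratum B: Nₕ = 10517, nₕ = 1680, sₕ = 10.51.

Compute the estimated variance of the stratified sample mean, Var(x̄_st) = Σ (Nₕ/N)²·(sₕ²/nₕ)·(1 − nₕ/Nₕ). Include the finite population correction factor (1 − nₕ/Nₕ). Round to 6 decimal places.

N = 20116; Wₕ = Nₕ/N.
stratum A: (9599/20116)²·11.91²/915·(1 − 915/9599) = 0.031934857
stratum B: (10517/20116)²·10.51²/1680·(1 − 1680/10517) = 0.015101136
Sum = 0.047035994 → 0.047036.

0.047036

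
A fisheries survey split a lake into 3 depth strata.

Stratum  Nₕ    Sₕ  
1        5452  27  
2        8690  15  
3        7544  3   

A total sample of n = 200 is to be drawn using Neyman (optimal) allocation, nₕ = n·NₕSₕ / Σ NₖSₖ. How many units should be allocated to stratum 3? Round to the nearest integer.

15

Σ NₕSₕ = 5452·27 + 8690·15 + 7544·3 = 300186.
Share for 3: 22632/300186 = 0.07539.
n_3 = 200 × 0.07539 = 15.079... → 15.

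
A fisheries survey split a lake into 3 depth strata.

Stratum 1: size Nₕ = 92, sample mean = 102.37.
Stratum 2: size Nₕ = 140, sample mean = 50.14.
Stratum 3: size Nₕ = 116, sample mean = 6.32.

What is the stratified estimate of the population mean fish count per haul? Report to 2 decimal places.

49.34

N = 348; weights Wₕ = Nₕ/N = (0.2644, 0.4023, 0.3333).
x̄_st = Σ Wₕ·x̄ₕ = 0.2644·102.37 + 0.4023·50.14 + 0.3333·6.32 ≈ 49.3413...
→ 49.34.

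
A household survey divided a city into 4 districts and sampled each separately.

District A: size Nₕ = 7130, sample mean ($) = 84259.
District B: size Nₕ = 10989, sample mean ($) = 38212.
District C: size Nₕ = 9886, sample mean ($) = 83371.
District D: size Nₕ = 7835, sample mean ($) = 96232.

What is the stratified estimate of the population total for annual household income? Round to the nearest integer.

A: 7130·84259 = 600766670
B: 10989·38212 = 419911668
C: 9886·83371 = 824205706
D: 7835·96232 = 753977720
τ̂ = Σ Nₕx̄ₕ = 2598861764.

2598861764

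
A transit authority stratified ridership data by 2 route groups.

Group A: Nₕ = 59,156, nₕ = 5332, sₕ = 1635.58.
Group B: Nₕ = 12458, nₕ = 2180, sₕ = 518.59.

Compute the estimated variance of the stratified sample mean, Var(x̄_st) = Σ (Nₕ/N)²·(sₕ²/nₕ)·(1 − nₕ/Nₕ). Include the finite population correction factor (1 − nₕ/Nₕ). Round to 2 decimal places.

314.56

N = 71614. Term for each stratum: Wₕ²sₕ²/nₕ·(1−nₕ/Nₕ).
Var(x̄_st) = 311.48157 + 3.08002 = 314.56158 → 314.56.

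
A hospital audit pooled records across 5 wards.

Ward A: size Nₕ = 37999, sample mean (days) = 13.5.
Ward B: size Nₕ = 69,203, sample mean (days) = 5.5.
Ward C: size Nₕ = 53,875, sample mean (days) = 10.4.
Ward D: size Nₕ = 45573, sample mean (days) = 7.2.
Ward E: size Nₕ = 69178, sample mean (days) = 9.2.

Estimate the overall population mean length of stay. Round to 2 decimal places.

8.77

N = 275828; weights Wₕ = Nₕ/N = (0.1378, 0.2509, 0.1953, 0.1652, 0.2508).
x̄_st = Σ Wₕ·x̄ₕ = 0.1378·13.5 + 0.2509·5.5 + 0.1953·10.4 + 0.1652·7.2 + 0.2508·9.2 ≈ 8.7680...
→ 8.77.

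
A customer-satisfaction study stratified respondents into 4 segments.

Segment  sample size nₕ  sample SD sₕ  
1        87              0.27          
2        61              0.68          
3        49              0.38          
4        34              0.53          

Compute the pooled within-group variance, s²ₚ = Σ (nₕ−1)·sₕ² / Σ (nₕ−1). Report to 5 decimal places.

0.22121

1: (87−1)·0.27² = 86·0.0729 = 6.2694
2: (61−1)·0.68² = 60·0.4624 = 27.744
3: (49−1)·0.38² = 48·0.1444 = 6.9312
4: (34−1)·0.53² = 33·0.2809 = 9.2697
Numerator = 50.2143; denominator = Σ(nₕ−1) = 227.
s²ₚ = 50.2143/227 = 0.2212084... → 0.22121.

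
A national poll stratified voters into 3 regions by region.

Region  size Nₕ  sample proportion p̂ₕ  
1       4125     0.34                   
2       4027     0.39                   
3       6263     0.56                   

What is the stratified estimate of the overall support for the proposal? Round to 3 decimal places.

N = 4125 + 4027 + 6263 = 14415.
Overall proportion = Σ (Nₕ/N)·p̂ₕ.
Σ Nₕp̂ₕ = 1402.5 + 1570.53 + 3507.28 = 6480.31.
6480.31 / 14415 = 0.44955... → 0.450.

0.450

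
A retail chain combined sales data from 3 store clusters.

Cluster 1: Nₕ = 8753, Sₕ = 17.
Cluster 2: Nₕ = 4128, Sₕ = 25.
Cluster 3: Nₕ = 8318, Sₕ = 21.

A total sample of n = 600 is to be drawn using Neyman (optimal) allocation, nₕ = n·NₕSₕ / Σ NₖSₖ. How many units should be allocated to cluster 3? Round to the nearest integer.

1: NₕSₕ = 8753·17 = 148801
2: NₕSₕ = 4128·25 = 103200
3: NₕSₕ = 8318·21 = 174678
Σ NₕSₕ = 426679.
n_3 = 600·174678/426679 = 245.634... → 246.

246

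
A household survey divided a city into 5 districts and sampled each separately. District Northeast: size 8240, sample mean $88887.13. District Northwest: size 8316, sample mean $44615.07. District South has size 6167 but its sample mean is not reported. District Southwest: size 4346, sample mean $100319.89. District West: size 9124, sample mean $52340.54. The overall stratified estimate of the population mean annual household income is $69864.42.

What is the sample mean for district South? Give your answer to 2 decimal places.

82959.10

N = 8240 + 8316 + 6167 + 4346 + 9124 = 36193.
Overall total = μ·N = 69864.42·36193 = 2528602953.06.
Subtract the known strata: 8240·88887.13 + 8316·44615.07 + 4346·100319.89 + 9124·52340.54 = 2016994202.22.
Remaining total for district South: 2528602953.06 − 2016994202.22 = 511608750.84.
Divide by its size: 511608750.84 / 6167 = 82959.0969... → 82959.10.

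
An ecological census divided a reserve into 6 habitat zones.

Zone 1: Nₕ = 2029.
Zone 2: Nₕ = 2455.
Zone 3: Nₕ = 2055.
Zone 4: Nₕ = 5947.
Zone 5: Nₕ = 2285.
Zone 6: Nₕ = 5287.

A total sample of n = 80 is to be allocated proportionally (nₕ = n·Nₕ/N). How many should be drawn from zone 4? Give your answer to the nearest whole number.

24

Share of zone 4 = 5947/20058 = 0.29649.
Allocate 80 × 0.29649 = 23.719... → 24.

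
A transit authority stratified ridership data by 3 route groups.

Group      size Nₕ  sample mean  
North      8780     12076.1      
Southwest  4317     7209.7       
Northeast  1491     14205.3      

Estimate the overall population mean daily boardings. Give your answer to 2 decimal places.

10853.61

N = 14588; weights Wₕ = Nₕ/N = (0.6019, 0.2959, 0.1022).
x̄_st = Σ Wₕ·x̄ₕ = 0.6019·12076.1 + 0.2959·7209.7 + 0.1022·14205.3 ≈ 10853.6150...
→ 10853.61.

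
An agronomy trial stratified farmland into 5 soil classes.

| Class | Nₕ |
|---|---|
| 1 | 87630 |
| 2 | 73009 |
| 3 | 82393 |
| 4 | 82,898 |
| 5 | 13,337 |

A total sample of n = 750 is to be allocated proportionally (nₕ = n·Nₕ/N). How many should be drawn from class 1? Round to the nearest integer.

Share of class 1 = 87630/339267 = 0.25829.
Allocate 750 × 0.25829 = 193.719... → 194.

194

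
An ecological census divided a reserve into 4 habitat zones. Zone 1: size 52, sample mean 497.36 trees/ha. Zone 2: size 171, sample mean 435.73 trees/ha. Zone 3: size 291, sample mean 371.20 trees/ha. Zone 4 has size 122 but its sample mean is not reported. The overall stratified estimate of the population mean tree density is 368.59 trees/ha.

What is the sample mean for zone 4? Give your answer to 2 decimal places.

213.37

N = 52 + 171 + 291 + 122 = 636.
Overall total = μ·N = 368.59·636 = 234423.24.
Subtract the known strata: 52·497.36 + 171·435.73 + 291·371.20 = 208391.75.
Remaining total for zone 4: 234423.24 − 208391.75 = 26031.49.
Divide by its size: 26031.49 / 122 = 213.3729... → 213.37.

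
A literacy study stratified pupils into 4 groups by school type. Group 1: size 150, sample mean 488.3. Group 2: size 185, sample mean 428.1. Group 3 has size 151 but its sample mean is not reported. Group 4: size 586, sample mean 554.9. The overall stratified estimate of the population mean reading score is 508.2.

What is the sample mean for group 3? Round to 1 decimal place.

N = 150 + 185 + 151 + 586 = 1072.
Overall total = μ·N = 508.2·1072 = 544790.4.
Subtract the known strata: 150·488.3 + 185·428.1 + 586·554.9 = 477614.9.
Remaining total for group 3: 544790.4 − 477614.9 = 67175.5.
Divide by its size: 67175.5 / 151 = 444.871... → 444.9.

444.9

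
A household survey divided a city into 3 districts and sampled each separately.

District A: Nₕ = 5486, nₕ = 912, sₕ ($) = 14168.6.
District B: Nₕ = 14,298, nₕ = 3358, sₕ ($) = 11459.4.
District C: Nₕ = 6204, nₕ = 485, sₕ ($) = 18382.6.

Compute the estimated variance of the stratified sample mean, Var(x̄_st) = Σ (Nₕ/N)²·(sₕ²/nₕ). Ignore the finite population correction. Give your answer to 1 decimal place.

61353.4

N = 25988; Wₕ = Nₕ/N.
district A: (5486/25988)²·14168.6²/912 = 9809.0044
district B: (14298/25988)²·11459.4²/3358 = 11837.1714
district C: (6204/25988)²·18382.6²/485 = 39707.2672
Sum = 61353.4430 → 61353.4.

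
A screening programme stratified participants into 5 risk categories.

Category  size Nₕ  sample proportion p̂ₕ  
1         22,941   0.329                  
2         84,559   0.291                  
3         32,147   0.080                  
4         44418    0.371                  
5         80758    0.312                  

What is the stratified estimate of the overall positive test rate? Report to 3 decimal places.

Wₕ = Nₕ/N with N = 264823: 0.0866, 0.3193, 0.1214, 0.1677, 0.3050.
p̂_st = 0.0866·0.329 + 0.3193·0.291 + 0.1214·0.080 + 0.1677·0.371 + 0.3050·0.312 ≈ 0.28850... → 0.289.

0.289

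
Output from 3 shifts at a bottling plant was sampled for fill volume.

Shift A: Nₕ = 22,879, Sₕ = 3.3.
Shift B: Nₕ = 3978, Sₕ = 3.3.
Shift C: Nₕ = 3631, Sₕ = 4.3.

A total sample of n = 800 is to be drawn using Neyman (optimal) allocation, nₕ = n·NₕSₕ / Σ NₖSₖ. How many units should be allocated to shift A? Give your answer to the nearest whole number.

Σ NₕSₕ = 22879·3.3 + 3978·3.3 + 3631·4.3 = 104241.4.
Share for A: 75500.7/104241.4 = 0.72429.
n_A = 800 × 0.72429 = 579.430... → 579.

579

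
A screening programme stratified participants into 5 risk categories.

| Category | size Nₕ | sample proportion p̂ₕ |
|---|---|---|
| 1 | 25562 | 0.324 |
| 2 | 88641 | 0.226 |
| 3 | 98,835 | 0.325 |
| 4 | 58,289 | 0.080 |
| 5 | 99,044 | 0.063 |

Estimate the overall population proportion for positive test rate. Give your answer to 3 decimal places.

0.193

Wₕ = Nₕ/N with N = 370371: 0.0690, 0.2393, 0.2669, 0.1574, 0.2674.
p̂_st = 0.0690·0.324 + 0.2393·0.226 + 0.2669·0.325 + 0.1574·0.080 + 0.2674·0.063 ≈ 0.19262... → 0.193.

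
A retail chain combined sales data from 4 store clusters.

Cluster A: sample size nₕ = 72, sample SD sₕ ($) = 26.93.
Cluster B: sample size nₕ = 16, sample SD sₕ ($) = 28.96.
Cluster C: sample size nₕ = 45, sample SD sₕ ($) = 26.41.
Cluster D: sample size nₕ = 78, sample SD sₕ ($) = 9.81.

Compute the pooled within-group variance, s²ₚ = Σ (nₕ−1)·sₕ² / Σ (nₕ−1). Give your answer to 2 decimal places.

A: (72−1)·26.93² = 71·725.2249 = 51490.9679
B: (16−1)·28.96² = 15·838.6816 = 12580.224
C: (45−1)·26.41² = 44·697.4881 = 30689.4764
D: (78−1)·9.81² = 77·96.2361 = 7410.1797
Numerator = 102170.848; denominator = Σ(nₕ−1) = 207.
s²ₚ = 102170.848/207 = 493.5790... → 493.58.

493.58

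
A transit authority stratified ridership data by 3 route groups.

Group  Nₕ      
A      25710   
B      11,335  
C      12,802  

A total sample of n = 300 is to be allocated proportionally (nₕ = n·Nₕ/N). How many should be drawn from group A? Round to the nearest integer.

155

N = 25710 + 11335 + 12802 = 49847.
n_A = 300·25710/49847 = 154.733... → 155.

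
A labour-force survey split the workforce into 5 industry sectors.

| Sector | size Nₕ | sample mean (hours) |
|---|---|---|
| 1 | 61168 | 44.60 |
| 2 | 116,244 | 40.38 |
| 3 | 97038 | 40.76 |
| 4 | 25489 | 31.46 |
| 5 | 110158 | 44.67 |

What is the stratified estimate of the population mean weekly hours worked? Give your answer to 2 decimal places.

41.70

x̄_st = (Σ Nₕx̄ₕ) / (Σ Nₕ) = (61168·44.60 + 116244·40.38 + 97038·40.76 + 25489·31.46 + 110158·44.67) / 410097
= 17099936.2 / 410097 = 41.6973... → 41.70.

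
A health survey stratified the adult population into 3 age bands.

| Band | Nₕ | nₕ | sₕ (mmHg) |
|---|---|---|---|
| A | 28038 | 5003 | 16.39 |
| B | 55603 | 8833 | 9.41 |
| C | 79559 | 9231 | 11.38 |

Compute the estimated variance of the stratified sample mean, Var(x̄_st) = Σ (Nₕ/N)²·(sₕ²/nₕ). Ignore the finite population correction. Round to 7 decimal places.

0.0060826

N = 163200; Wₕ = Nₕ/N.
band A: (28038/163200)²·16.39²/5003 = 0.0015848244
band B: (55603/163200)²·9.41²/8833 = 0.0011636628
band C: (79559/163200)²·11.38²/9231 = 0.0033340653
Sum = 0.0060825525 → 0.0060826.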